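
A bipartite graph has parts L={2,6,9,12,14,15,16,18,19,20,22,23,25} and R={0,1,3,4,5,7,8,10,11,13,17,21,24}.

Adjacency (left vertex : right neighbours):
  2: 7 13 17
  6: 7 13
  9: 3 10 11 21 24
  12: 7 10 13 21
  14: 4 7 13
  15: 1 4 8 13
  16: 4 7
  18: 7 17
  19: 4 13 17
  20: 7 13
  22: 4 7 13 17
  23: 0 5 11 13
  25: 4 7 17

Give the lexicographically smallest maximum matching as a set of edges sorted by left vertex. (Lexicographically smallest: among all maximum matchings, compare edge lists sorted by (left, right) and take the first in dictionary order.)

Lex-smallest maximum matching: {(2,7), (6,13), (9,3), (12,10), (14,4), (15,1), (18,17), (23,0)}

|M| = 8 (so the lex-smallest maximum matching has 8 edges)
process left vertices in ascending order; for each, take the smallest-labelled available neighbour that still permits 8 edges overall, or leave it unmatched if none does
lex-smallest matching: {2-7, 6-13, 9-3, 12-10, 14-4, 15-1, 18-17, 23-0}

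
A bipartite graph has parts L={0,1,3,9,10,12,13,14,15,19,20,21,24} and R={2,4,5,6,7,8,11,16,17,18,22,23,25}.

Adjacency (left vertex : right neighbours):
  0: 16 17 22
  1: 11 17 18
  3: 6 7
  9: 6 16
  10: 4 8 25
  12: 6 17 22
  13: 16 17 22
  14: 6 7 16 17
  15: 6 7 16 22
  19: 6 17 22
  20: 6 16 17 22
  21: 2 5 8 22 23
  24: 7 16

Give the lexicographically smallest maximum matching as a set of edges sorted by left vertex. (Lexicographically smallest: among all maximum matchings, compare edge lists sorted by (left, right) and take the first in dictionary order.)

Lex-smallest maximum matching: {(0,16), (1,11), (3,6), (10,4), (12,17), (13,22), (14,7), (21,2)}

|M| = 8 (so the lex-smallest maximum matching has 8 edges)
process left vertices in ascending order; for each, take the smallest-labelled available neighbour that still permits 8 edges overall, or leave it unmatched if none does
lex-smallest matching: {0-16, 1-11, 3-6, 10-4, 12-17, 13-22, 14-7, 21-2}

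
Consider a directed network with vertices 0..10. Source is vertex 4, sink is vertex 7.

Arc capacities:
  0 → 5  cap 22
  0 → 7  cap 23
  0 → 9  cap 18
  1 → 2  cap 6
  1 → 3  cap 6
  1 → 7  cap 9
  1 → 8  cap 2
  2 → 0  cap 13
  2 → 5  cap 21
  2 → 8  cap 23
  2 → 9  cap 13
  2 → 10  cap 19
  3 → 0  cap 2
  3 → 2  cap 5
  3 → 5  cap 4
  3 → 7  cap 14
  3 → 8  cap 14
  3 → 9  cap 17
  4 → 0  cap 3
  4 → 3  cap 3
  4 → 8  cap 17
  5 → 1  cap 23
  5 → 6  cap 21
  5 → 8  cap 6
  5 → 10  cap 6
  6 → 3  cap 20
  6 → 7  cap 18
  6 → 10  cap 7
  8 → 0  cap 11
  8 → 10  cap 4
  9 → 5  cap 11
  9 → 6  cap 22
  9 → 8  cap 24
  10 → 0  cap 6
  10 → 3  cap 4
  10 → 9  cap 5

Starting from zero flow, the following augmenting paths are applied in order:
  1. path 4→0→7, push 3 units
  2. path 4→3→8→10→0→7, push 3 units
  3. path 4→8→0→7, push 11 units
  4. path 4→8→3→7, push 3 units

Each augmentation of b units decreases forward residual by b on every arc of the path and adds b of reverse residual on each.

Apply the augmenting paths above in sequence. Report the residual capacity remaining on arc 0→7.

Residual capacity of (0,7): 6

after path 1 (4→0→7, push 3): res(0,7)=20
after path 2 (4→3→8→10→0→7, push 3): res(0,7)=17
after path 3 (4→8→0→7, push 11): res(0,7)=6
after path 4 (4→8→3→7, push 3): res(0,7)=6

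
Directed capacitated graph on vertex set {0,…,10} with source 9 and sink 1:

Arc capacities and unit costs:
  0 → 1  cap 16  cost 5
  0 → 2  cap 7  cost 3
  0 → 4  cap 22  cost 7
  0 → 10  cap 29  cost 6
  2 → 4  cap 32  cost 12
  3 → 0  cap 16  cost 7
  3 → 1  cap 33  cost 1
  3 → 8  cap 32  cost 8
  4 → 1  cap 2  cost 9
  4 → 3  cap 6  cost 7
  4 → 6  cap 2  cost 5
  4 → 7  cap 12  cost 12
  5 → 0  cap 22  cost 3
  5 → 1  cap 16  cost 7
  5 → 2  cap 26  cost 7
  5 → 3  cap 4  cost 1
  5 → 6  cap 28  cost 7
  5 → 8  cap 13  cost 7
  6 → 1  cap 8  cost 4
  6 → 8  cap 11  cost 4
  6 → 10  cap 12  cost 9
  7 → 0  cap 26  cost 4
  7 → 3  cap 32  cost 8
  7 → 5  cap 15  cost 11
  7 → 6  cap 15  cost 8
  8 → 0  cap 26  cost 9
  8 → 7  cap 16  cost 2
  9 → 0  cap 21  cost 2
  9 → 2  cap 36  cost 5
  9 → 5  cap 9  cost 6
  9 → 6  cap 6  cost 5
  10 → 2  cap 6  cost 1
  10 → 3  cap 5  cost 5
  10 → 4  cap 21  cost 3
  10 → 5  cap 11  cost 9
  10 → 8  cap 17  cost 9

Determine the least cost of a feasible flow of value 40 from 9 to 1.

shortest-cost path #1: 9→0→1 push 16 @ unit cost 7 (adds 112)
shortest-cost path #2: 9→5→3→1 push 4 @ unit cost 8 (adds 32)
shortest-cost path #3: 9→6→1 push 6 @ unit cost 9 (adds 54)
shortest-cost path #4: 9→5→1 push 5 @ unit cost 13 (adds 65)
shortest-cost path #5: 9→0→10→3→1 push 5 @ unit cost 14 (adds 70)
shortest-cost path #6: 9→2→4→3→1 push 4 @ unit cost 25 (adds 100)
total cost = 433

Minimum cost for 40 units: 433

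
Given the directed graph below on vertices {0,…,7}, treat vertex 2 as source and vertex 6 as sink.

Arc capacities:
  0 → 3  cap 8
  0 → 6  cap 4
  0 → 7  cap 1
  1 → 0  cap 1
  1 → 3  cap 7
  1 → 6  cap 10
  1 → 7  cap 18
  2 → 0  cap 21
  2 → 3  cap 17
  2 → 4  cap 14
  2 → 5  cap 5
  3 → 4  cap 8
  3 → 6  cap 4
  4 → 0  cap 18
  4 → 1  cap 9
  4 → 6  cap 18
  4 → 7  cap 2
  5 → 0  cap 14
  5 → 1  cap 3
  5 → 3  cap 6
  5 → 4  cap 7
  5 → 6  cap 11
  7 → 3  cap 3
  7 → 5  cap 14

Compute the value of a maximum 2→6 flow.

augment #1: 2→0→6 bottleneck 4, total now 4
augment #2: 2→3→6 bottleneck 4, total now 8
augment #3: 2→4→6 bottleneck 14, total now 22
augment #4: 2→5→6 bottleneck 5, total now 27
augment #5: 2→3→4→6 bottleneck 4, total now 31
augment #6: 2→0→7→5→6 bottleneck 1, total now 32
augment #7: 2→3→4→1→6 bottleneck 4, total now 36

Maximum flow value: 36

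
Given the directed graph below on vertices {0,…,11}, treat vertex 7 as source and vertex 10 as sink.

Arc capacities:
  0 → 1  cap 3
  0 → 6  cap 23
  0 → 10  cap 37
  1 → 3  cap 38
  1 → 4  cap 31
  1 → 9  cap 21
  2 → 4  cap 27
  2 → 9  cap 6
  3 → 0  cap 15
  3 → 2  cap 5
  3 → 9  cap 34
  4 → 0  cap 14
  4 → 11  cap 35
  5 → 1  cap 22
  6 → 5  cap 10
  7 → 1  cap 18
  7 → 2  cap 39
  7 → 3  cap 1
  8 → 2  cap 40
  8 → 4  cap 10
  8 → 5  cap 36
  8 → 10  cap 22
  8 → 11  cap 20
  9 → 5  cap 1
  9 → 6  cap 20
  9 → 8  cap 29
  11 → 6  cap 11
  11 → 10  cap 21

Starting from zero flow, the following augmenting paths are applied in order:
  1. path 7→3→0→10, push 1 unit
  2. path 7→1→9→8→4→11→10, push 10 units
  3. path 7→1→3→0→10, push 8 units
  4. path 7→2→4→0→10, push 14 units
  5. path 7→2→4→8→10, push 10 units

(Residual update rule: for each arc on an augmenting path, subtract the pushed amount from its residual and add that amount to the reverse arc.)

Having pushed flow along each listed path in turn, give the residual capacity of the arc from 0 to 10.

after path 1 (7→3→0→10, push 1): res(0,10)=36
after path 2 (7→1→9→8→4→11→10, push 10): res(0,10)=36
after path 3 (7→1→3→0→10, push 8): res(0,10)=28
after path 4 (7→2→4→0→10, push 14): res(0,10)=14
after path 5 (7→2→4→8→10, push 10): res(0,10)=14

Residual capacity of (0,10): 14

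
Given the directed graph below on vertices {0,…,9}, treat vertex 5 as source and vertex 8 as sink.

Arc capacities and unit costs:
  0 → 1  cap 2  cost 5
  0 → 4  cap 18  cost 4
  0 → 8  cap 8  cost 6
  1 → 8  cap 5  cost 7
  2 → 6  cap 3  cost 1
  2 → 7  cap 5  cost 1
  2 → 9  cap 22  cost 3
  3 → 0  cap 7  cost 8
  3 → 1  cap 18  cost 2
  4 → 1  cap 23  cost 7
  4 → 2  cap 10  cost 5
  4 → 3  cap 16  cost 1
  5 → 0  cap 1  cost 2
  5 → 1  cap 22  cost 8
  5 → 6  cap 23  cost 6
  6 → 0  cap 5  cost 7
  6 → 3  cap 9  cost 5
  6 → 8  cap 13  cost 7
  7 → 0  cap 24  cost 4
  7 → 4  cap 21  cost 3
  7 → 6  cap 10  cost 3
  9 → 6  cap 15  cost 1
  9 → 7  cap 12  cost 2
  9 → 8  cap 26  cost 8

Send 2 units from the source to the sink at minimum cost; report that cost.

Minimum cost for 2 units: 21

shortest-cost path #1: 5→0→8 push 1 @ unit cost 8 (adds 8)
shortest-cost path #2: 5→6→8 push 1 @ unit cost 13 (adds 13)
total cost = 21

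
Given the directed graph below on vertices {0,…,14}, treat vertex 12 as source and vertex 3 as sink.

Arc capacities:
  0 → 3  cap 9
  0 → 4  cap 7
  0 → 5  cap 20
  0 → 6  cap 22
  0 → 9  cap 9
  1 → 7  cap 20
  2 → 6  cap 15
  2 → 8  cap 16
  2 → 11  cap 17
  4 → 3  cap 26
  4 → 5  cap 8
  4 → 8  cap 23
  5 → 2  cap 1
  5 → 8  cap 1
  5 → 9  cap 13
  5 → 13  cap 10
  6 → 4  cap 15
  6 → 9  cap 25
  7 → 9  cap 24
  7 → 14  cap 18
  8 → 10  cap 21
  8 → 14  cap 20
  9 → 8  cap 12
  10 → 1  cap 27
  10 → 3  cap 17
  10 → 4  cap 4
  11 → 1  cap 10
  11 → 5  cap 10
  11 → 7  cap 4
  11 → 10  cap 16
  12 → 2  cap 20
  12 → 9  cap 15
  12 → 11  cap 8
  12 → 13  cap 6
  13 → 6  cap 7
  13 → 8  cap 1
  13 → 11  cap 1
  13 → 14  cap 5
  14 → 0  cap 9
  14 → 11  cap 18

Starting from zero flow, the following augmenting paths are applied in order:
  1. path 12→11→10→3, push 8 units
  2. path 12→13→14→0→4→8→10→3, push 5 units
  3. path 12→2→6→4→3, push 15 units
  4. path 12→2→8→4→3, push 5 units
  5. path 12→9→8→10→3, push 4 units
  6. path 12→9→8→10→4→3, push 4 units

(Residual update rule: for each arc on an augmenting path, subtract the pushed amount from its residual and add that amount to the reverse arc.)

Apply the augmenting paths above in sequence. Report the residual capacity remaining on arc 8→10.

Residual capacity of (8,10): 8

after path 1 (12→11→10→3, push 8): res(8,10)=21
after path 2 (12→13→14→0→4→8→10→3, push 5): res(8,10)=16
after path 3 (12→2→6→4→3, push 15): res(8,10)=16
after path 4 (12→2→8→4→3, push 5): res(8,10)=16
after path 5 (12→9→8→10→3, push 4): res(8,10)=12
after path 6 (12→9→8→10→4→3, push 4): res(8,10)=8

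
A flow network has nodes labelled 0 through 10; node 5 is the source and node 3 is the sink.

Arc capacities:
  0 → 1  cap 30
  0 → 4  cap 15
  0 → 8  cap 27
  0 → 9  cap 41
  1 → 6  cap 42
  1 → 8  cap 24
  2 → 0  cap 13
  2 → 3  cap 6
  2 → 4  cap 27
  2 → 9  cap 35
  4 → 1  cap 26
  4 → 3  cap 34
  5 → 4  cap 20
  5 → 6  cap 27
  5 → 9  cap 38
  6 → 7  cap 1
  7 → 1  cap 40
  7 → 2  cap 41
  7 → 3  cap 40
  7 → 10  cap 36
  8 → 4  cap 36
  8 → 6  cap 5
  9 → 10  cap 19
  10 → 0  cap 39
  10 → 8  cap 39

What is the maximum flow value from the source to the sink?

Maximum flow value: 35

augment #1: 5→4→3 bottleneck 20, total now 20
augment #2: 5→6→7→3 bottleneck 1, total now 21
augment #3: 5→9→10→0→4→3 bottleneck 14, total now 35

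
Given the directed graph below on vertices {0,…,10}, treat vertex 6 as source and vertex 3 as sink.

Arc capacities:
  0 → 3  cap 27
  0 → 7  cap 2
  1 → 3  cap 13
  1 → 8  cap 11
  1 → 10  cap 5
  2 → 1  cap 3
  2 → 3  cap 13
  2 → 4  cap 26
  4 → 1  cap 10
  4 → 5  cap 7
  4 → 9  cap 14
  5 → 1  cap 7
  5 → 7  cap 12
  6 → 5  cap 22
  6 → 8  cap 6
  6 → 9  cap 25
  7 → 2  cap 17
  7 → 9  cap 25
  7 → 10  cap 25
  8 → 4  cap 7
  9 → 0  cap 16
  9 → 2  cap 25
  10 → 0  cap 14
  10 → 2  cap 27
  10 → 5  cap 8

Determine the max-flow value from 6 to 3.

Maximum flow value: 50

augment #1: 6→5→1→3 bottleneck 7, total now 7
augment #2: 6→9→0→3 bottleneck 16, total now 23
augment #3: 6→9→2→3 bottleneck 9, total now 32
augment #4: 6→5→7→2→3 bottleneck 4, total now 36
augment #5: 6→8→4→1→3 bottleneck 6, total now 42
augment #6: 6→5→7→10→0→3 bottleneck 8, total now 50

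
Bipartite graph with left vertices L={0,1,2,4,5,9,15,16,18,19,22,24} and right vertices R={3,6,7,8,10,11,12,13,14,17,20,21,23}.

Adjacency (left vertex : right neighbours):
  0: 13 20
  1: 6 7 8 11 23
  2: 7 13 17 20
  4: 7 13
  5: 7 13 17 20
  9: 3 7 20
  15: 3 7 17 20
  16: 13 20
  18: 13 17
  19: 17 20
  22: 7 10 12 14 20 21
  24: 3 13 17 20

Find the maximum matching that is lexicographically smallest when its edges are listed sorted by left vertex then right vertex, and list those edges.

Lex-smallest maximum matching: {(0,13), (1,6), (2,7), (5,17), (9,3), (15,20), (22,10)}

|M| = 7 (so the lex-smallest maximum matching has 7 edges)
process left vertices in ascending order; for each, take the smallest-labelled available neighbour that still permits 7 edges overall, or leave it unmatched if none does
lex-smallest matching: {0-13, 1-6, 2-7, 5-17, 9-3, 15-20, 22-10}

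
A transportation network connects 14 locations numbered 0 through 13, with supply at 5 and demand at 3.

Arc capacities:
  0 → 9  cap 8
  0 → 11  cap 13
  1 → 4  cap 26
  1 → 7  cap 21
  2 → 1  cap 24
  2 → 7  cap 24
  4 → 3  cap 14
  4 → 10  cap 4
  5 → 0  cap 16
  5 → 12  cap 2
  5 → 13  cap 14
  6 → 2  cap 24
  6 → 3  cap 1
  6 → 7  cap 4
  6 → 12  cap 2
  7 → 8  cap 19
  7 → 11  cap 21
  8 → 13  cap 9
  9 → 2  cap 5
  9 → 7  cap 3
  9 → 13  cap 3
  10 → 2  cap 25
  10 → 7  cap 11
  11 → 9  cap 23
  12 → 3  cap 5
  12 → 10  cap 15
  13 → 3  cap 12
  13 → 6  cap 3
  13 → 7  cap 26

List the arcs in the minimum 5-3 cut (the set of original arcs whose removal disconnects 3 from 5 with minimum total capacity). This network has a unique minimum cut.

augment #1: 5→12→3 push 2
augment #2: 5→13→3 push 12
augment #3: 5→13→6→3 push 1
augment #4: 5→13→6→12→3 push 1
augment #5: 5→0→9→2→1→4→3 push 5
augment #6: 5→0→9→13→6→12→3 push 1
max flow = 22; residual-reachable set from 5 gives S-side
cut edges (S→T): {(5,12), (9,2), (13,3), (13,6)} total cap 22

Min-cut arcs: {(5,12), (9,2), (13,3), (13,6)} (total capacity 22)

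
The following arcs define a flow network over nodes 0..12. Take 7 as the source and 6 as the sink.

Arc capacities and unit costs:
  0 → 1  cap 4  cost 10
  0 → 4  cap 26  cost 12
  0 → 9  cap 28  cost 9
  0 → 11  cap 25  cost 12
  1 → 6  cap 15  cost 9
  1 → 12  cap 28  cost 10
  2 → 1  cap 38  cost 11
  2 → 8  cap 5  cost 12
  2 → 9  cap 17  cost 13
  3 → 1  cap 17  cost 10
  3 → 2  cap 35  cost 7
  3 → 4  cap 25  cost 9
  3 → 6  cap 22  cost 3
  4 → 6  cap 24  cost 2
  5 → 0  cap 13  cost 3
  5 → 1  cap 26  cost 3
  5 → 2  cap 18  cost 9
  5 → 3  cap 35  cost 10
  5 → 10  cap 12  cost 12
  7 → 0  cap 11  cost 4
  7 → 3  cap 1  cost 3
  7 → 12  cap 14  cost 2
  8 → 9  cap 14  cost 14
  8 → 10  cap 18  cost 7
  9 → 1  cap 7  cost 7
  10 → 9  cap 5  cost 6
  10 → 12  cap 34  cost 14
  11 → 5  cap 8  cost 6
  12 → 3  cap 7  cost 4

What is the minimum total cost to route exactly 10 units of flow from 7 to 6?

shortest-cost path #1: 7→3→6 push 1 @ unit cost 6 (adds 6)
shortest-cost path #2: 7→12→3→6 push 7 @ unit cost 9 (adds 63)
shortest-cost path #3: 7→0→4→6 push 2 @ unit cost 18 (adds 36)
total cost = 105

Minimum cost for 10 units: 105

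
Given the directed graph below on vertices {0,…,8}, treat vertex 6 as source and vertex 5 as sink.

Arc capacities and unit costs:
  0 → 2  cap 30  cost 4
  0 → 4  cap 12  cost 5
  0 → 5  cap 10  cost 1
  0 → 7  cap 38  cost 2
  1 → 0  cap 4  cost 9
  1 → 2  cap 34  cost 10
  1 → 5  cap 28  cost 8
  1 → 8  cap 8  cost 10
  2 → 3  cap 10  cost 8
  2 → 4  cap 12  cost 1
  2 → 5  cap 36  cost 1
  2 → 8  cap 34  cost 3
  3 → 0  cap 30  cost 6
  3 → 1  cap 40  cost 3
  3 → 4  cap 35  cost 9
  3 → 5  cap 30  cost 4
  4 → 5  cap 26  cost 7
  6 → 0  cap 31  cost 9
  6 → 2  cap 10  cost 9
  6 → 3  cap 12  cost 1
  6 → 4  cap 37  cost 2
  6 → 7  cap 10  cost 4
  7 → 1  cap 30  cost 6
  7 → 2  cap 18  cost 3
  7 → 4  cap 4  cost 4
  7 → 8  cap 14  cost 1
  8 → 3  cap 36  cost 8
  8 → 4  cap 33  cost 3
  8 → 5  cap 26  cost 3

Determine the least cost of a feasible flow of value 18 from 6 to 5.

shortest-cost path #1: 6→3→5 push 12 @ unit cost 5 (adds 60)
shortest-cost path #2: 6→7→8→5 push 6 @ unit cost 8 (adds 48)
total cost = 108

Minimum cost for 18 units: 108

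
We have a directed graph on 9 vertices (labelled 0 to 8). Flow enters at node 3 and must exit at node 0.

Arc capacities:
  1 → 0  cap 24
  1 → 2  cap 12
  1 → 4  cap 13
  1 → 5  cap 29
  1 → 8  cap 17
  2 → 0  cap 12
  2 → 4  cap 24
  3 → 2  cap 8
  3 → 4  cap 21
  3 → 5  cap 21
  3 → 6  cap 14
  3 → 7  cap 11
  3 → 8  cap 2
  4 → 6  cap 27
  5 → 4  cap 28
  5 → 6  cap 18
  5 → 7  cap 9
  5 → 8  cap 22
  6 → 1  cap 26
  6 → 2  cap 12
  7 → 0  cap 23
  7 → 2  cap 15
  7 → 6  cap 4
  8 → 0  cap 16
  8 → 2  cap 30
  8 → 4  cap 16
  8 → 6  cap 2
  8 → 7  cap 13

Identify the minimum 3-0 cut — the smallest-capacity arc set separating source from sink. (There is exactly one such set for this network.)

Min-cut arcs: {(2,0), (3,5), (3,7), (3,8), (6,1)} (total capacity 72)

augment #1: 3→2→0 push 8
augment #2: 3→7→0 push 11
augment #3: 3→8→0 push 2
augment #4: 3→5→7→0 push 9
augment #5: 3→5→8→0 push 12
augment #6: 3→6→1→0 push 14
augment #7: 3→4→6→1→0 push 10
augment #8: 3→4→6→2→0 push 4
augment #9: 3→4→6→1→8→0 push 2
max flow = 72; residual-reachable set from 3 gives S-side
cut edges (S→T): {(2,0), (3,5), (3,7), (3,8), (6,1)} total cap 72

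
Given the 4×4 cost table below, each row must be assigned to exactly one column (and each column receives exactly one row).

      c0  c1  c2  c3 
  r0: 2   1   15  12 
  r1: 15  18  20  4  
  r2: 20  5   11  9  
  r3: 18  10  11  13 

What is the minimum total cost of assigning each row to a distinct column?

Minimum assignment cost: 22

optimal assignment: row0→col0 (cost 2), row1→col3 (cost 4), row2→col1 (cost 5), row3→col2 (cost 11)
total = 2 + 4 + 5 + 11 = 22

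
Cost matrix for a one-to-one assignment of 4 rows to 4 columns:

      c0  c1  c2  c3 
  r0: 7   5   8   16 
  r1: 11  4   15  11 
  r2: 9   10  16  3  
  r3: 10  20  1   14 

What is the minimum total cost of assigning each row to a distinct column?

optimal assignment: row0→col0 (cost 7), row1→col1 (cost 4), row2→col3 (cost 3), row3→col2 (cost 1)
total = 7 + 4 + 3 + 1 = 15

Minimum assignment cost: 15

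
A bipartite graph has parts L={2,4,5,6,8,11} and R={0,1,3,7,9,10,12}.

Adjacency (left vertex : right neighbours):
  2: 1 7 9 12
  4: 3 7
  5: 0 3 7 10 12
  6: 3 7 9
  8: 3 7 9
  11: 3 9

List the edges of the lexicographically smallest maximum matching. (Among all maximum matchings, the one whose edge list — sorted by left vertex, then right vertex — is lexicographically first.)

|M| = 5 (so the lex-smallest maximum matching has 5 edges)
process left vertices in ascending order; for each, take the smallest-labelled available neighbour that still permits 5 edges overall, or leave it unmatched if none does
lex-smallest matching: {2-1, 4-3, 5-0, 6-7, 8-9}

Lex-smallest maximum matching: {(2,1), (4,3), (5,0), (6,7), (8,9)}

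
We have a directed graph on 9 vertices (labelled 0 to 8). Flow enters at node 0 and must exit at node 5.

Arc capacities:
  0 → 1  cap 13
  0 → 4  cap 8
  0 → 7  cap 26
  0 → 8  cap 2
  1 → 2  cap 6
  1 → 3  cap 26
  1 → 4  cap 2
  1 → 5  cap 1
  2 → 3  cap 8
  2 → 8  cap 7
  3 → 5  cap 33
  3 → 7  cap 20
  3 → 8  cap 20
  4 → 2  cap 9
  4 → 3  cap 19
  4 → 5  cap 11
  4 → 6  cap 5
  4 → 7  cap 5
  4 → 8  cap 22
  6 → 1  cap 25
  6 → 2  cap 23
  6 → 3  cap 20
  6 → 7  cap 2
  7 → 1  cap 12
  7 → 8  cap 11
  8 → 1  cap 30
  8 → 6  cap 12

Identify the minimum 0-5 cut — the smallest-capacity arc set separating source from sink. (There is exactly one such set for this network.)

augment #1: 0→1→5 push 1
augment #2: 0→4→5 push 8
augment #3: 0→1→3→5 push 12
augment #4: 0→7→1→3→5 push 12
augment #5: 0→8→1→3→5 push 2
augment #6: 0→7→8→1→4→5 push 2
augment #7: 0→7→8→6→3→5 push 7
max flow = 44; residual-reachable set from 0 gives S-side
cut edges (S→T): {(0,4), (1,4), (1,5), (3,5)} total cap 44

Min-cut arcs: {(0,4), (1,4), (1,5), (3,5)} (total capacity 44)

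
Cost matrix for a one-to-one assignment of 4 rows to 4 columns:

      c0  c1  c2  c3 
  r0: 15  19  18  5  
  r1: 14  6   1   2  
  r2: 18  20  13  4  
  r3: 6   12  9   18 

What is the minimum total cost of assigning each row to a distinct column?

one of 2 optimal assignments: row0→col1 (cost 19), row1→col2 (cost 1), row2→col3 (cost 4), row3→col0 (cost 6)
total = 19 + 1 + 4 + 6 = 30

Minimum assignment cost: 30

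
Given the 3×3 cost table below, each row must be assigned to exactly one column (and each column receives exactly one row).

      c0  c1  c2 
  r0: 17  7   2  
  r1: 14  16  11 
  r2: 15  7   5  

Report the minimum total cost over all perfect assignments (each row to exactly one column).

optimal assignment: row0→col2 (cost 2), row1→col0 (cost 14), row2→col1 (cost 7)
total = 2 + 14 + 7 = 23

Minimum assignment cost: 23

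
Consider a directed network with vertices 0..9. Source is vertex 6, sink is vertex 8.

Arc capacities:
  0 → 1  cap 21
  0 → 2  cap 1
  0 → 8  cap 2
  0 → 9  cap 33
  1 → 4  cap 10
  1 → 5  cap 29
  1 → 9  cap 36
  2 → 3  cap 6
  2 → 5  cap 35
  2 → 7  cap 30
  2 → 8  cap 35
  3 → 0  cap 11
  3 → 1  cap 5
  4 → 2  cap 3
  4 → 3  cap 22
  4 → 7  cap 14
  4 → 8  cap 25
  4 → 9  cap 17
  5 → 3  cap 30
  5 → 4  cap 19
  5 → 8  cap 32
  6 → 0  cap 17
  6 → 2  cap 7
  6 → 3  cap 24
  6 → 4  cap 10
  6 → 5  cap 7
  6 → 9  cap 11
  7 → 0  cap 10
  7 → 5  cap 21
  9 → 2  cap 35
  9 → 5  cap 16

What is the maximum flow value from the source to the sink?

augment #1: 6→0→8 bottleneck 2, total now 2
augment #2: 6→2→8 bottleneck 7, total now 9
augment #3: 6→4→8 bottleneck 10, total now 19
augment #4: 6→5→8 bottleneck 7, total now 26
augment #5: 6→0→2→8 bottleneck 1, total now 27
augment #6: 6→9→2→8 bottleneck 11, total now 38
augment #7: 6→0→1→4→8 bottleneck 10, total now 48
augment #8: 6→0→1→5→8 bottleneck 4, total now 52
augment #9: 6→3→1→5→8 bottleneck 5, total now 57
augment #10: 6→3→0→1→5→8 bottleneck 7, total now 64
augment #11: 6→3→0→9→2→8 bottleneck 4, total now 68

Maximum flow value: 68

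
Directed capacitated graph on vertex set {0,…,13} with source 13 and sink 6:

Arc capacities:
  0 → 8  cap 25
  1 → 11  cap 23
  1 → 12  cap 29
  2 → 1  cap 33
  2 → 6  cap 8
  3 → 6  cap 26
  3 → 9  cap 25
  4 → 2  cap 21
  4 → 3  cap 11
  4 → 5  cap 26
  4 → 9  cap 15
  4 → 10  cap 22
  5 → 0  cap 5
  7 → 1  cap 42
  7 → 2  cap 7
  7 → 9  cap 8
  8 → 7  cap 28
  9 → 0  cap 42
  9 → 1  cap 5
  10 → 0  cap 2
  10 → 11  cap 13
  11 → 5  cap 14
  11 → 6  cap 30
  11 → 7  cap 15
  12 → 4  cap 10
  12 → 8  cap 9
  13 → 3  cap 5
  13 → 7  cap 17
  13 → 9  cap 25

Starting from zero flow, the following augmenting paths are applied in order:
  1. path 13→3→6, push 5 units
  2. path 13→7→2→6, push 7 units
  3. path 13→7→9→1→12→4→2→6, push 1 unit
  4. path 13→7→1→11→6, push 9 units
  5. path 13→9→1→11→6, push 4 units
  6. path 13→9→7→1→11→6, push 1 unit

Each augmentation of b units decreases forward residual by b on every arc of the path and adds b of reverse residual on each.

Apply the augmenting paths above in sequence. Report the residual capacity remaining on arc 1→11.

Residual capacity of (1,11): 9

after path 1 (13→3→6, push 5): res(1,11)=23
after path 2 (13→7→2→6, push 7): res(1,11)=23
after path 3 (13→7→9→1→12→4→2→6, push 1): res(1,11)=23
after path 4 (13→7→1→11→6, push 9): res(1,11)=14
after path 5 (13→9→1→11→6, push 4): res(1,11)=10
after path 6 (13→9→7→1→11→6, push 1): res(1,11)=9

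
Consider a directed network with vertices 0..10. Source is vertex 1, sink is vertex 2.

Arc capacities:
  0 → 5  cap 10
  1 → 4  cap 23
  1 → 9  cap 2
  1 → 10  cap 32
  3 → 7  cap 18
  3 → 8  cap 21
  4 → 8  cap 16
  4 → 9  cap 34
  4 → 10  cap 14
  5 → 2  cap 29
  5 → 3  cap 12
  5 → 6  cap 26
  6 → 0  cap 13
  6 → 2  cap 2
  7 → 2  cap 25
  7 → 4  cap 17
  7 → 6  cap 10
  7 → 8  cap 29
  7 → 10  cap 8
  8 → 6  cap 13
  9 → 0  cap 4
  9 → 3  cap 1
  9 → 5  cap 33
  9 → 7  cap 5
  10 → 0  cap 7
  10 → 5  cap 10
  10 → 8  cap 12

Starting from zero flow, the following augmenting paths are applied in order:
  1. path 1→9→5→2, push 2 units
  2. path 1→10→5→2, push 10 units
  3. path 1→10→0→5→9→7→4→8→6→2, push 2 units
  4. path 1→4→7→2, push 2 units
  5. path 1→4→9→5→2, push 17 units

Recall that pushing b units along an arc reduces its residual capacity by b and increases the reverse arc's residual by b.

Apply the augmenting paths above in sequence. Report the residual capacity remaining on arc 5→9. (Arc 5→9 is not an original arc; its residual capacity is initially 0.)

Residual capacity of (5,9): 17

after path 1 (1→9→5→2, push 2): res(5,9)=2
after path 2 (1→10→5→2, push 10): res(5,9)=2
after path 3 (1→10→0→5→9→7→4→8→6→2, push 2): res(5,9)=0
after path 4 (1→4→7→2, push 2): res(5,9)=0
after path 5 (1→4→9→5→2, push 17): res(5,9)=17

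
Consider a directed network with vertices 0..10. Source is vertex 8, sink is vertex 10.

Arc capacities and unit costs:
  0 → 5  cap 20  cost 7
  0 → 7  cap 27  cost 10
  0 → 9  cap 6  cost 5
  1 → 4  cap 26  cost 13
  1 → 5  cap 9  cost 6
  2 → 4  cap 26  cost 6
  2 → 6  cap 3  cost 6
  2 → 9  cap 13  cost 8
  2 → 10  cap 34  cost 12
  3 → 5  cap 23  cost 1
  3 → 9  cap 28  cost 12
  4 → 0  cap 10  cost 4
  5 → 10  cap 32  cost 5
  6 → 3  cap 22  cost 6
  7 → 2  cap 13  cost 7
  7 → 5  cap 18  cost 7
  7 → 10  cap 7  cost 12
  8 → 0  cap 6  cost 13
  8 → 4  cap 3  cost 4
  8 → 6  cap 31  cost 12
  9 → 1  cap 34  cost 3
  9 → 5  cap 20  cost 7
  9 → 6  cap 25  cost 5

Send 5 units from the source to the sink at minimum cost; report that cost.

shortest-cost path #1: 8→4→0→5→10 push 3 @ unit cost 20 (adds 60)
shortest-cost path #2: 8→6→3→5→10 push 2 @ unit cost 24 (adds 48)
total cost = 108

Minimum cost for 5 units: 108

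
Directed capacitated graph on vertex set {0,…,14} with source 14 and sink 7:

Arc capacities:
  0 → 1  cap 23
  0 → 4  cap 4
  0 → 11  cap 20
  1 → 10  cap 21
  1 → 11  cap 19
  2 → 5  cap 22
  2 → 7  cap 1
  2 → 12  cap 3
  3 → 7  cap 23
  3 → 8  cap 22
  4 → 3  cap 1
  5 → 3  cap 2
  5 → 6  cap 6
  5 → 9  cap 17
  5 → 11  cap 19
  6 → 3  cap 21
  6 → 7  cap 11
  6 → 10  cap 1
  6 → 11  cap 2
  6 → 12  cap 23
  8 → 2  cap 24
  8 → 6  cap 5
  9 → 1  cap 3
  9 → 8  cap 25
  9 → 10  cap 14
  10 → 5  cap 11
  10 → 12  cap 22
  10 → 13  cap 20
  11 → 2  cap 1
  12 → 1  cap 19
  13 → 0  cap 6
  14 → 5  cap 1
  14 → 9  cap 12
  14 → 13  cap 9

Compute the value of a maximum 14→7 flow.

augment #1: 14→5→3→7 bottleneck 1, total now 1
augment #2: 14→9→8→2→7 bottleneck 1, total now 2
augment #3: 14→9→8→6→7 bottleneck 5, total now 7
augment #4: 14→9→10→5→3→7 bottleneck 1, total now 8
augment #5: 14→9→10→5→6→7 bottleneck 5, total now 13
augment #6: 14→13→0→4→3→7 bottleneck 1, total now 14
augment #7: 14→13→0→1→10→5→6→7 bottleneck 1, total now 15

Maximum flow value: 15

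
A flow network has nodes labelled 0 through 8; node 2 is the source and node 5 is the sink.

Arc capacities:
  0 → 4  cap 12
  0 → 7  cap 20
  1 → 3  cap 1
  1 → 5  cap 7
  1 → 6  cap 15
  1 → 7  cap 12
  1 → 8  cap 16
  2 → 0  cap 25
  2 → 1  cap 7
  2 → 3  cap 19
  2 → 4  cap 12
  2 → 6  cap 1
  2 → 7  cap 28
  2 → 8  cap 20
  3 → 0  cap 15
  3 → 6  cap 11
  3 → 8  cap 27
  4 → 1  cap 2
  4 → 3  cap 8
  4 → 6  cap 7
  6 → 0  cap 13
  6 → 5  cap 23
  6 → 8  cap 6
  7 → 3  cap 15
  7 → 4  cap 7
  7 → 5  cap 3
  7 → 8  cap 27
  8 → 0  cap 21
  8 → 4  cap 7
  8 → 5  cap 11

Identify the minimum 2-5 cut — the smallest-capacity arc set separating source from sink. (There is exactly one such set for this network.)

augment #1: 2→1→5 push 7
augment #2: 2→6→5 push 1
augment #3: 2→7→5 push 3
augment #4: 2→8→5 push 11
augment #5: 2→3→6→5 push 11
augment #6: 2→4→6→5 push 7
augment #7: 2→4→1→6→5 push 2
max flow = 42; residual-reachable set from 2 gives S-side
cut edges (S→T): {(2,1), (2,6), (3,6), (4,1), (4,6), (7,5), (8,5)} total cap 42

Min-cut arcs: {(2,1), (2,6), (3,6), (4,1), (4,6), (7,5), (8,5)} (total capacity 42)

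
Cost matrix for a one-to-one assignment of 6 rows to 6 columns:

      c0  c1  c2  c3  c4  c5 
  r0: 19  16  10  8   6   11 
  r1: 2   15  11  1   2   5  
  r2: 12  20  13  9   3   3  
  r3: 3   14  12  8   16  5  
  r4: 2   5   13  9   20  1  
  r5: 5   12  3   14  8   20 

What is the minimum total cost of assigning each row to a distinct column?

Minimum assignment cost: 21

optimal assignment: row0→col4 (cost 6), row1→col3 (cost 1), row2→col5 (cost 3), row3→col0 (cost 3), row4→col1 (cost 5), row5→col2 (cost 3)
total = 6 + 1 + 3 + 3 + 5 + 3 = 21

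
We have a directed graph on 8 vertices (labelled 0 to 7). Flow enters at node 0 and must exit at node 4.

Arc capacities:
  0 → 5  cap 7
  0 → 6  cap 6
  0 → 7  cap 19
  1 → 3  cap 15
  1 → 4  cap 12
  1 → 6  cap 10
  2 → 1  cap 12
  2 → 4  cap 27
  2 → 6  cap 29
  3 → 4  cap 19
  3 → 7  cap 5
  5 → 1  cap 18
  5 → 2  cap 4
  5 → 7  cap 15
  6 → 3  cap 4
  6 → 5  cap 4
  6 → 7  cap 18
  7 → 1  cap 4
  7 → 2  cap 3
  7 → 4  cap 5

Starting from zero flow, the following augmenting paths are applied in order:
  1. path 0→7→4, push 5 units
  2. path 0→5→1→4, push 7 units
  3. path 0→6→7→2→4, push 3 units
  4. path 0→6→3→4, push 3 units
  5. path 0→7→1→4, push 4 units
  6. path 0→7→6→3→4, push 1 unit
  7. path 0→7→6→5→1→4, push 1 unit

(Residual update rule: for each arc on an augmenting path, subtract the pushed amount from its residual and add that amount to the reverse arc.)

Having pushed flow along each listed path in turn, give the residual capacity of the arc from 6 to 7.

Residual capacity of (6,7): 17

after path 1 (0→7→4, push 5): res(6,7)=18
after path 2 (0→5→1→4, push 7): res(6,7)=18
after path 3 (0→6→7→2→4, push 3): res(6,7)=15
after path 4 (0→6→3→4, push 3): res(6,7)=15
after path 5 (0→7→1→4, push 4): res(6,7)=15
after path 6 (0→7→6→3→4, push 1): res(6,7)=16
after path 7 (0→7→6→5→1→4, push 1): res(6,7)=17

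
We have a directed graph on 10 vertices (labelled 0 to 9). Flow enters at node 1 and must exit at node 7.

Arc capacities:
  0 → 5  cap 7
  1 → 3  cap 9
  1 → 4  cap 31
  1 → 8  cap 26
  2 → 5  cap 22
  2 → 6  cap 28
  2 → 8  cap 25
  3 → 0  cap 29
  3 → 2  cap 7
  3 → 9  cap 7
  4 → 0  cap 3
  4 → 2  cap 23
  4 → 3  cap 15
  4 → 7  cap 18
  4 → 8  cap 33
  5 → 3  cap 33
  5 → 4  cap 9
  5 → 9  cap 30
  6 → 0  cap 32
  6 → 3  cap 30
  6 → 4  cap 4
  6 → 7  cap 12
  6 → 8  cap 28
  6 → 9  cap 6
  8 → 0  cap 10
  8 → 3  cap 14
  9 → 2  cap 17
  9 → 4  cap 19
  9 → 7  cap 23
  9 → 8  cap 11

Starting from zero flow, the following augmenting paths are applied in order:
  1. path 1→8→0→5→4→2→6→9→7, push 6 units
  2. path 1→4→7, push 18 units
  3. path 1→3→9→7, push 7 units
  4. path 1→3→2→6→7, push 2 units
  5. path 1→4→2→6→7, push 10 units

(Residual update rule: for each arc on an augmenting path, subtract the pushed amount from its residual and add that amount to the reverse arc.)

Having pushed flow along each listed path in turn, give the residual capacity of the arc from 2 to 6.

after path 1 (1→8→0→5→4→2→6→9→7, push 6): res(2,6)=22
after path 2 (1→4→7, push 18): res(2,6)=22
after path 3 (1→3→9→7, push 7): res(2,6)=22
after path 4 (1→3→2→6→7, push 2): res(2,6)=20
after path 5 (1→4→2→6→7, push 10): res(2,6)=10

Residual capacity of (2,6): 10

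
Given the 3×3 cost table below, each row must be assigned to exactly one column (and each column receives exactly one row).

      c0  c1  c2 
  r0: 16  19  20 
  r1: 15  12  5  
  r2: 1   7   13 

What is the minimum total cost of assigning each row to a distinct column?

optimal assignment: row0→col1 (cost 19), row1→col2 (cost 5), row2→col0 (cost 1)
total = 19 + 5 + 1 = 25

Minimum assignment cost: 25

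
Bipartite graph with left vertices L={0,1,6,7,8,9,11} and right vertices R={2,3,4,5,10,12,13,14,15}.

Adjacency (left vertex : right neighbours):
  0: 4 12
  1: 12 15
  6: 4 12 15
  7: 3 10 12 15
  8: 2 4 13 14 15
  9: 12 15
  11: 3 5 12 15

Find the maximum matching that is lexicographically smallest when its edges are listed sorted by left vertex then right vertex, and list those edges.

Lex-smallest maximum matching: {(0,4), (1,12), (6,15), (7,3), (8,2), (11,5)}

|M| = 6 (so the lex-smallest maximum matching has 6 edges)
process left vertices in ascending order; for each, take the smallest-labelled available neighbour that still permits 6 edges overall, or leave it unmatched if none does
lex-smallest matching: {0-4, 1-12, 6-15, 7-3, 8-2, 11-5}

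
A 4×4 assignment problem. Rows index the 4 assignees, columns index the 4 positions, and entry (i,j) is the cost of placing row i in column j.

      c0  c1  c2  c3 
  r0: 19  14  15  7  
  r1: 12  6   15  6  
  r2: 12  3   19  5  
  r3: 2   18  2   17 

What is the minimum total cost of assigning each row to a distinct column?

Minimum assignment cost: 24

optimal assignment: row0→col3 (cost 7), row1→col0 (cost 12), row2→col1 (cost 3), row3→col2 (cost 2)
total = 7 + 12 + 3 + 2 = 24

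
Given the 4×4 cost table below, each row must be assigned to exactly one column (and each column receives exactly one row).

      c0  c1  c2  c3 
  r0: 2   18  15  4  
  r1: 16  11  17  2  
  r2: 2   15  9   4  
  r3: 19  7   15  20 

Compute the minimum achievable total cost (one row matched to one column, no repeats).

Minimum assignment cost: 20

optimal assignment: row0→col0 (cost 2), row1→col3 (cost 2), row2→col2 (cost 9), row3→col1 (cost 7)
total = 2 + 2 + 9 + 7 = 20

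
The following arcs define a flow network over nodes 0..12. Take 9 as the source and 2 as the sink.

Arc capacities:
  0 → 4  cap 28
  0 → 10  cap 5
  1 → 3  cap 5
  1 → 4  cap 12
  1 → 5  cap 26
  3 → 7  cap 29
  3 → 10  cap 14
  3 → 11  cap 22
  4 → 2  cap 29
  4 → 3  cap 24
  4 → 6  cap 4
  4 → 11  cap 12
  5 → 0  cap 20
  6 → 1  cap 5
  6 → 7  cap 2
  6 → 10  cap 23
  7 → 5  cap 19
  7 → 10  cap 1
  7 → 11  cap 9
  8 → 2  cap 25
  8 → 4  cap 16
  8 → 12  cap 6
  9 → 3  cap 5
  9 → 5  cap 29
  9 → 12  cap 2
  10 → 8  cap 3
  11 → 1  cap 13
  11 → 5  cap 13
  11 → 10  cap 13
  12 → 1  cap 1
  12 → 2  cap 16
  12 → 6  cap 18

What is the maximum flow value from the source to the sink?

augment #1: 9→12→2 bottleneck 2, total now 2
augment #2: 9→3→10→8→2 bottleneck 3, total now 5
augment #3: 9→5→0→4→2 bottleneck 20, total now 25
augment #4: 9→3→11→1→4→2 bottleneck 2, total now 27

Maximum flow value: 27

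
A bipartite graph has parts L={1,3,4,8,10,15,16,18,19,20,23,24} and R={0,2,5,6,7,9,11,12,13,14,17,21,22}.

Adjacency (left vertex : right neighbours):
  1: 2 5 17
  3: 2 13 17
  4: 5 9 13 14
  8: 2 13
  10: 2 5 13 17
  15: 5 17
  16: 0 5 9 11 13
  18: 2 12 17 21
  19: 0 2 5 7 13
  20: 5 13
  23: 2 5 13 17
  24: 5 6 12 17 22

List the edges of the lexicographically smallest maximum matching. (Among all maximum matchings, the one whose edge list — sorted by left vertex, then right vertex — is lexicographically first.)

Lex-smallest maximum matching: {(1,2), (3,13), (4,9), (10,5), (15,17), (16,0), (18,12), (19,7), (24,6)}

|M| = 9 (so the lex-smallest maximum matching has 9 edges)
process left vertices in ascending order; for each, take the smallest-labelled available neighbour that still permits 9 edges overall, or leave it unmatched if none does
lex-smallest matching: {1-2, 3-13, 4-9, 10-5, 15-17, 16-0, 18-12, 19-7, 24-6}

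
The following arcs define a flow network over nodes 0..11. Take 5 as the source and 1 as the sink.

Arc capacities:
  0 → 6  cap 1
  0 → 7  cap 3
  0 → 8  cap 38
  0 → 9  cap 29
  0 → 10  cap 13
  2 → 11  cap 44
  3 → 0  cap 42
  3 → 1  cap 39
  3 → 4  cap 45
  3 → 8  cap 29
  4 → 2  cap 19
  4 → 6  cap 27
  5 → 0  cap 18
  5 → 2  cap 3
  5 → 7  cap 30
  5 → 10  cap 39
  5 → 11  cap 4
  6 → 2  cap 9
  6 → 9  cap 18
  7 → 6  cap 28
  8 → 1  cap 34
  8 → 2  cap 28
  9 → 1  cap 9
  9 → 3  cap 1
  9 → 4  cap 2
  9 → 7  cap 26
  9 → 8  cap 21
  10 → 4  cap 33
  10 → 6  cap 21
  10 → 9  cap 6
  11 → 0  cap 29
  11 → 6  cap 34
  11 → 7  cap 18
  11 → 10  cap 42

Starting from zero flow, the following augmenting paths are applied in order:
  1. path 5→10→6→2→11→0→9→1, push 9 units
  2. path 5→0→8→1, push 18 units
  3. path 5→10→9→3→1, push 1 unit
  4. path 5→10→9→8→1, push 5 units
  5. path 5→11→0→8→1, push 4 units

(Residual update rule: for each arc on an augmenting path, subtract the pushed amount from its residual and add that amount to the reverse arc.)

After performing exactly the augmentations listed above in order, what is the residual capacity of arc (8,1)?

Residual capacity of (8,1): 7

after path 1 (5→10→6→2→11→0→9→1, push 9): res(8,1)=34
after path 2 (5→0→8→1, push 18): res(8,1)=16
after path 3 (5→10→9→3→1, push 1): res(8,1)=16
after path 4 (5→10→9→8→1, push 5): res(8,1)=11
after path 5 (5→11→0→8→1, push 4): res(8,1)=7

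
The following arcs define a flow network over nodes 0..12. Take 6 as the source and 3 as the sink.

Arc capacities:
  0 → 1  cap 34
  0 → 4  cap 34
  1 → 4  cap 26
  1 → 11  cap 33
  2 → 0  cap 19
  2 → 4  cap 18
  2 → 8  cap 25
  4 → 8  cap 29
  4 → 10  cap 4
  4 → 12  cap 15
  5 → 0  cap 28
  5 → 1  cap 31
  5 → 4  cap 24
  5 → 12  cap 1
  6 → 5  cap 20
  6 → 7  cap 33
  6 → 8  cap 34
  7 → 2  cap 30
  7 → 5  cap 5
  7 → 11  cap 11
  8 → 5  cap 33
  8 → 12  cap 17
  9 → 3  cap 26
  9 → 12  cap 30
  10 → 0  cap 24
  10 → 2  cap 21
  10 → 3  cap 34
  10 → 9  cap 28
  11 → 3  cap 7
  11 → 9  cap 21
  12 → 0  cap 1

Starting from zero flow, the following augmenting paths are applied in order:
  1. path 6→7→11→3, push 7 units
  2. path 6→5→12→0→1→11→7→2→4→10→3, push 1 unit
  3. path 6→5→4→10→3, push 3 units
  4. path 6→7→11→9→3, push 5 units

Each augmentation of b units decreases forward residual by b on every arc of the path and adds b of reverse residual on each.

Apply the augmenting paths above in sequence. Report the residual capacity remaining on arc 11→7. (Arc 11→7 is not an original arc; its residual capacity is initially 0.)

after path 1 (6→7→11→3, push 7): res(11,7)=7
after path 2 (6→5→12→0→1→11→7→2→4→10→3, push 1): res(11,7)=6
after path 3 (6→5→4→10→3, push 3): res(11,7)=6
after path 4 (6→7→11→9→3, push 5): res(11,7)=11

Residual capacity of (11,7): 11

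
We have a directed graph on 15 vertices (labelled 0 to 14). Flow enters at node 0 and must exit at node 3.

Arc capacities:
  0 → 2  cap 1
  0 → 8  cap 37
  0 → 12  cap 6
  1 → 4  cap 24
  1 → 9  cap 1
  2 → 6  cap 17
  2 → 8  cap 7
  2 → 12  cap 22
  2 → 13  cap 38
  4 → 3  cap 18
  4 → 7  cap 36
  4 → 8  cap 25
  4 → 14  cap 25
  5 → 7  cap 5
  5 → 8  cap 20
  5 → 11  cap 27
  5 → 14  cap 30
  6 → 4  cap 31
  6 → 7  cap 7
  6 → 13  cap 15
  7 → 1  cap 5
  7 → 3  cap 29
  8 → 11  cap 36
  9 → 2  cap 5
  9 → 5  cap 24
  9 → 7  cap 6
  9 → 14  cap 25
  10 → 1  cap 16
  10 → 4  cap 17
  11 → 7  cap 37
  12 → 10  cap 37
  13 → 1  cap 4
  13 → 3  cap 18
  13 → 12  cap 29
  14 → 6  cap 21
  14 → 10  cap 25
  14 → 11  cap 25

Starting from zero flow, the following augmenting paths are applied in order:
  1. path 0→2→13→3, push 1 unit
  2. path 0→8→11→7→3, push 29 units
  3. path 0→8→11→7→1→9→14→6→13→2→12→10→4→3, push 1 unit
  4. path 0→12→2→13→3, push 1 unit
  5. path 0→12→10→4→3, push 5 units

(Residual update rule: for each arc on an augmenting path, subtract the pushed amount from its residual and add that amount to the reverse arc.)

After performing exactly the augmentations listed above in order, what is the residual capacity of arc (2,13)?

after path 1 (0→2→13→3, push 1): res(2,13)=37
after path 2 (0→8→11→7→3, push 29): res(2,13)=37
after path 3 (0→8→11→7→1→9→14→6→13→2→12→10→4→3, push 1): res(2,13)=38
after path 4 (0→12→2→13→3, push 1): res(2,13)=37
after path 5 (0→12→10→4→3, push 5): res(2,13)=37

Residual capacity of (2,13): 37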